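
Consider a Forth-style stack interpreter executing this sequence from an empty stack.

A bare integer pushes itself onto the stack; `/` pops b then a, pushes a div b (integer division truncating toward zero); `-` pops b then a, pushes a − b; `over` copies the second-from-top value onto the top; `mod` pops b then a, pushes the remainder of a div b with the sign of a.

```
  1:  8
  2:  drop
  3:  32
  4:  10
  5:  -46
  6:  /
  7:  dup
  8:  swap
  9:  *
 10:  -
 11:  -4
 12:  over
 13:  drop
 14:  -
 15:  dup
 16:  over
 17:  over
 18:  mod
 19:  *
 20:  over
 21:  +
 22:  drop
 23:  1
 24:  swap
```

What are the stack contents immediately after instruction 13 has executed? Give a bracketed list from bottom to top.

[32, -4]

8    -> [8]
drop -> []
32   -> [32]
10   -> [32, 10]
-46  -> [32, 10, -46]
/    -> [32, 0]
dup  -> [32, 0, 0]
swap -> [32, 0, 0]
*    -> [32, 0]
-    -> [32]
-4   -> [32, -4]
over -> [32, -4, 32]
drop -> [32, -4]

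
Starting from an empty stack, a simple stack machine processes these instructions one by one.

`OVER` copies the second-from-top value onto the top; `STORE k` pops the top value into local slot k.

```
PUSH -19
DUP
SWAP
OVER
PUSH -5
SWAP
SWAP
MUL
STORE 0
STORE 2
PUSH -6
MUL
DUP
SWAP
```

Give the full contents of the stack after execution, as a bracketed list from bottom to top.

[114, 114]

PUSH -19 → -19
DUP      → -19 -19
SWAP     → -19 -19
OVER     → -19 -19 -19
PUSH -5  → -19 -19 -19 -5
SWAP     → -19 -19 -5 -19
SWAP     → -19 -19 -19 -5
MUL      → -19 -19 95
STORE 0  → -19 -19
STORE 2  → -19
PUSH -6  → -19 -6
MUL      → 114
DUP      → 114 114
SWAP     → 114 114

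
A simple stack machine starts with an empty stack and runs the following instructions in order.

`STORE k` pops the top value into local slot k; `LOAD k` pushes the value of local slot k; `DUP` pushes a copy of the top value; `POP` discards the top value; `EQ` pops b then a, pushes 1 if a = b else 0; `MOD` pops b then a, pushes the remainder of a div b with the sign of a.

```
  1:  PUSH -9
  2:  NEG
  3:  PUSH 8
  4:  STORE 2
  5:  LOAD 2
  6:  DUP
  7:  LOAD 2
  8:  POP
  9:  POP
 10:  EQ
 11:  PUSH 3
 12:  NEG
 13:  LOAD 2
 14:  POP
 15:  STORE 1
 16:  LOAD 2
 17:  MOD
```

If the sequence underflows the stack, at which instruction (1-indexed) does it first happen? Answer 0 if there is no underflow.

0

PUSH -9 -> -9
NEG     -> 9
PUSH 8  -> 9 8
STORE 2 -> 9
LOAD 2  -> 9 8
DUP     -> 9 8 8
LOAD 2  -> 9 8 8 8
POP     -> 9 8 8
POP     -> 9 8
EQ      -> 0
PUSH 3  -> 0 3
NEG     -> 0 -3
LOAD 2  -> 0 -3 8
POP     -> 0 -3
STORE 1 -> 0
LOAD 2  -> 0 8
MOD     -> 0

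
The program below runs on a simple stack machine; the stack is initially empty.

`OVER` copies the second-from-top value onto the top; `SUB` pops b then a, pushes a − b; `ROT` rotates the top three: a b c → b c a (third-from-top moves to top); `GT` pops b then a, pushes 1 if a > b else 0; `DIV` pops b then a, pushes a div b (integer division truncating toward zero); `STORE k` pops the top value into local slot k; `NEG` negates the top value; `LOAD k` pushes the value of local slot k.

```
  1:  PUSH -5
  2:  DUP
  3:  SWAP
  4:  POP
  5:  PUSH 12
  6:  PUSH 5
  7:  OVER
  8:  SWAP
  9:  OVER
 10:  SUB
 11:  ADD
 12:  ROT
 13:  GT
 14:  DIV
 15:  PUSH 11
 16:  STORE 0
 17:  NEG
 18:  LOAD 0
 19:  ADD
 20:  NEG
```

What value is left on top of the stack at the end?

1

PUSH -5 -> [-5]
DUP     -> [-5, -5]
SWAP    -> [-5, -5]
POP     -> [-5]
PUSH 12 -> [-5, 12]
PUSH 5  -> [-5, 12, 5]
OVER    -> [-5, 12, 5, 12]
SWAP    -> [-5, 12, 12, 5]
OVER    -> [-5, 12, 12, 5, 12]
SUB     -> [-5, 12, 12, -7]
ADD     -> [-5, 12, 5]
ROT     -> [12, 5, -5]
GT      -> [12, 1]
DIV     -> [12]
PUSH 11 -> [12, 11]
STORE 0 -> [12]
NEG     -> [-12]
LOAD 0  -> [-12, 11]
ADD     -> [-1]
NEG     -> [1]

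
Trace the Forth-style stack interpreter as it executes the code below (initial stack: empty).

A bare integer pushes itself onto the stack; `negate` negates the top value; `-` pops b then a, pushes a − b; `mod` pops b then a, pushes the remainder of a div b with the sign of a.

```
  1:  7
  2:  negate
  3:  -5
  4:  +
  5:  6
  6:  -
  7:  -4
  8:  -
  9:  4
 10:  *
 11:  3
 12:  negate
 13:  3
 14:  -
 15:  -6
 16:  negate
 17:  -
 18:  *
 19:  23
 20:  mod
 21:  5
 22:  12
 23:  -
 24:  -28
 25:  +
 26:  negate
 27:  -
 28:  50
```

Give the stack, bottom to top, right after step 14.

[-56, -6]

7      → [7]
negate → [-7]
-5     → [-7, -5]
+      → [-12]
6      → [-12, 6]
-      → [-18]
-4     → [-18, -4]
-      → [-14]
4      → [-14, 4]
*      → [-56]
3      → [-56, 3]
negate → [-56, -3]
3      → [-56, -3, 3]
-      → [-56, -6]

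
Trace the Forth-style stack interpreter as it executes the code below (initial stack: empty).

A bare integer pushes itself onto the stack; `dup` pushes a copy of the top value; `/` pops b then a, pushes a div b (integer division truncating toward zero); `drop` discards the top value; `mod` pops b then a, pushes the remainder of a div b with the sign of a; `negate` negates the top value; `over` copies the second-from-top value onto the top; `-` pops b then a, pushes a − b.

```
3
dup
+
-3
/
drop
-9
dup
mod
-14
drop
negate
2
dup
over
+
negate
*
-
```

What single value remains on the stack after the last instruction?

3      -> 3
dup    -> 3 3
+      -> 6
-3     -> 6 -3
/      -> -2
drop   -> (empty)
-9     -> -9
dup    -> -9 -9
mod    -> 0
-14    -> 0 -14
drop   -> 0
negate -> 0
2      -> 0 2
dup    -> 0 2 2
over   -> 0 2 2 2
+      -> 0 2 4
negate -> 0 2 -4
*      -> 0 -8
-      -> 8

8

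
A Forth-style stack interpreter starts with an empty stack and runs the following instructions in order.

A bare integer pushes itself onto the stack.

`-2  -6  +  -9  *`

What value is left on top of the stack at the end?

-2 : [-2]
-6 : [-2, -6]
+  : [-8]
-9 : [-8, -9]
*  : [72]

72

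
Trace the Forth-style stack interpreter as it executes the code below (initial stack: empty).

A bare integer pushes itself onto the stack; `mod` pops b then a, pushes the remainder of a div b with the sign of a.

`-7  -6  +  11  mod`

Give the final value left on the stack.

-2

-7  → [-7]
-6  → [-7, -6]
+   → [-13]
11  → [-13, 11]
mod → [-2]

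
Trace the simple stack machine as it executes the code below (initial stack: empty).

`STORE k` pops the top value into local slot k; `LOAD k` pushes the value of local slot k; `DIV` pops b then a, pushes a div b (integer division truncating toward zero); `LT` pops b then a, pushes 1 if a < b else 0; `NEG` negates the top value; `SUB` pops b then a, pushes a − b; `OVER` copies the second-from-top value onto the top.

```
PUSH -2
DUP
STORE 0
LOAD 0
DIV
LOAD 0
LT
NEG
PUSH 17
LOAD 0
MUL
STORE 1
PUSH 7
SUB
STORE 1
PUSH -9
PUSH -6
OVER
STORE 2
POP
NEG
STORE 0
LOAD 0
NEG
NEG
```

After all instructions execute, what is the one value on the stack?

PUSH -2 : [-2]
DUP     : [-2, -2]
STORE 0 : [-2]
LOAD 0  : [-2, -2]
DIV     : [1]
LOAD 0  : [1, -2]
LT      : [0]
NEG     : [0]
PUSH 17 : [0, 17]
LOAD 0  : [0, 17, -2]
MUL     : [0, -34]
STORE 1 : [0]
PUSH 7  : [0, 7]
SUB     : [-7]
STORE 1 : []
PUSH -9 : [-9]
PUSH -6 : [-9, -6]
OVER    : [-9, -6, -9]
STORE 2 : [-9, -6]
POP     : [-9]
NEG     : [9]
STORE 0 : []
LOAD 0  : [9]
NEG     : [-9]
NEG     : [9]

9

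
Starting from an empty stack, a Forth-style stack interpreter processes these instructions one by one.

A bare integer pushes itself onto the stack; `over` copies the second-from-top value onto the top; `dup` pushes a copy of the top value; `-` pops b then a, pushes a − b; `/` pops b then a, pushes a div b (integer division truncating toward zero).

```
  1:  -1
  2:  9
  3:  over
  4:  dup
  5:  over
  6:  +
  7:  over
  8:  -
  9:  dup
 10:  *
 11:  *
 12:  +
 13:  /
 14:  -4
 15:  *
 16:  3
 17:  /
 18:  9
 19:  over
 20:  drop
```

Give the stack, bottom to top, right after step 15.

[0]

-1   → [-1]
9    → [-1, 9]
over → [-1, 9, -1]
dup  → [-1, 9, -1, -1]
over → [-1, 9, -1, -1, -1]
+    → [-1, 9, -1, -2]
over → [-1, 9, -1, -2, -1]
-    → [-1, 9, -1, -1]
dup  → [-1, 9, -1, -1, -1]
*    → [-1, 9, -1, 1]
*    → [-1, 9, -1]
+    → [-1, 8]
/    → [0]
-4   → [0, -4]
*    → [0]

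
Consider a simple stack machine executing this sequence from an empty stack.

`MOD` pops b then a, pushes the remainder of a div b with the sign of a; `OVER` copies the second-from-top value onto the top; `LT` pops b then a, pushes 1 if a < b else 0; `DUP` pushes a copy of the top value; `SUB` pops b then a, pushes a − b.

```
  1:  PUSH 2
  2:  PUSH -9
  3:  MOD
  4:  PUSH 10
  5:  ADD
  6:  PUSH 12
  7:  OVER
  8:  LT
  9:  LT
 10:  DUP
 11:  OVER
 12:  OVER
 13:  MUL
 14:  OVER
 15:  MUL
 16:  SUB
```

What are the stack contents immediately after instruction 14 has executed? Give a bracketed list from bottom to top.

[0, 0, 0, 0]

PUSH 2   2
PUSH -9  2 -9
MOD      2
PUSH 10  2 10
ADD      12
PUSH 12  12 12
OVER     12 12 12
LT       12 0
LT       0
DUP      0 0
OVER     0 0 0
OVER     0 0 0 0
MUL      0 0 0
OVER     0 0 0 0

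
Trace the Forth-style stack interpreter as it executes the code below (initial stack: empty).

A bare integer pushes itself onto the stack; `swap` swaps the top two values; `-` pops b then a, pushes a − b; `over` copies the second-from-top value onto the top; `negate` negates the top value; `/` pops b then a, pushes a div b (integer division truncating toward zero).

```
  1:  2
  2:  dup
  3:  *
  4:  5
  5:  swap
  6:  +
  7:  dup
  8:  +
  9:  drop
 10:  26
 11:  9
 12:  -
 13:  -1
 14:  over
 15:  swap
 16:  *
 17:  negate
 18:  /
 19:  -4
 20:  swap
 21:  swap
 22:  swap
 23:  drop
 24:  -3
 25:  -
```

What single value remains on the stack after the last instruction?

-1

2      -> 2
dup    -> 2 2
*      -> 4
5      -> 4 5
swap   -> 5 4
+      -> 9
dup    -> 9 9
+      -> 18
drop   -> (empty)
26     -> 26
9      -> 26 9
-      -> 17
-1     -> 17 -1
over   -> 17 -1 17
swap   -> 17 17 -1
*      -> 17 -17
negate -> 17 17
/      -> 1
-4     -> 1 -4
swap   -> -4 1
swap   -> 1 -4
swap   -> -4 1
drop   -> -4
-3     -> -4 -3
-      -> -1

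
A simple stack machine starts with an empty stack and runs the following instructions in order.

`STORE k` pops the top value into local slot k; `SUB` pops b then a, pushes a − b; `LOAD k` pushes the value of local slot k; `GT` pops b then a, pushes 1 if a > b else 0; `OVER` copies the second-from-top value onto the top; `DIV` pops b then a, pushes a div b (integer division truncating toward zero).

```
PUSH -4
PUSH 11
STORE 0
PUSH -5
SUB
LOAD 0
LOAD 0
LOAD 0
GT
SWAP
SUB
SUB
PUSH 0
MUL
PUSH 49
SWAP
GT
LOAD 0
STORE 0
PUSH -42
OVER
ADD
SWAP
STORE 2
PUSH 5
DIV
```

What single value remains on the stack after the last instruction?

-8

PUSH -4   [-4]
PUSH 11   [-4, 11]
STORE 0   [-4]
PUSH -5   [-4, -5]
SUB       [1]
LOAD 0    [1, 11]
LOAD 0    [1, 11, 11]
LOAD 0    [1, 11, 11, 11]
GT        [1, 11, 0]
SWAP      [1, 0, 11]
SUB       [1, -11]
SUB       [12]
PUSH 0    [12, 0]
MUL       [0]
PUSH 49   [0, 49]
SWAP      [49, 0]
GT        [1]
LOAD 0    [1, 11]
STORE 0   [1]
PUSH -42  [1, -42]
OVER      [1, -42, 1]
ADD       [1, -41]
SWAP      [-41, 1]
STORE 2   [-41]
PUSH 5    [-41, 5]
DIV       [-8]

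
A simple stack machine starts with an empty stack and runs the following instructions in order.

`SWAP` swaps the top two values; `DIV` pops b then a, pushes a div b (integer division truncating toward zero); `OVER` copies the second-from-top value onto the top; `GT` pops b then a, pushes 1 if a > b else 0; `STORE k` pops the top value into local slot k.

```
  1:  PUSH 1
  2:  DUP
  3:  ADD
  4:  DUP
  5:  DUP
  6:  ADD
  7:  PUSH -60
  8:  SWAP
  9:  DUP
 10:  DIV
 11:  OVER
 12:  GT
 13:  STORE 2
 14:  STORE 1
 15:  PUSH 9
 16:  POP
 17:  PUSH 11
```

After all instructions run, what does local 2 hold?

1

PUSH 1   -> [1]
DUP      -> [1, 1]
ADD      -> [2]
DUP      -> [2, 2]
DUP      -> [2, 2, 2]
ADD      -> [2, 4]
PUSH -60 -> [2, 4, -60]
SWAP     -> [2, -60, 4]
DUP      -> [2, -60, 4, 4]
DIV      -> [2, -60, 1]
OVER     -> [2, -60, 1, -60]
GT       -> [2, -60, 1]
STORE 2  -> [2, -60]
STORE 1  -> [2]
PUSH 9   -> [2, 9]
POP      -> [2]
PUSH 11  -> [2, 11]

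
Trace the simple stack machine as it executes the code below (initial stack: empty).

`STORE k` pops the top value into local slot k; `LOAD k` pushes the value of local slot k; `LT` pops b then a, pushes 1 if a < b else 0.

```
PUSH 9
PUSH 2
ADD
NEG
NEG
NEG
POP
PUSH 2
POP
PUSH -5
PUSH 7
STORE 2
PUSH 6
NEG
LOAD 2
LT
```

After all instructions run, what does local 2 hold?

PUSH 9  → 9
PUSH 2  → 9 2
ADD     → 11
NEG     → -11
NEG     → 11
NEG     → -11
POP     → (empty)
PUSH 2  → 2
POP     → (empty)
PUSH -5 → -5
PUSH 7  → -5 7
STORE 2 → -5
PUSH 6  → -5 6
NEG     → -5 -6
LOAD 2  → -5 -6 7
LT      → -5 1

7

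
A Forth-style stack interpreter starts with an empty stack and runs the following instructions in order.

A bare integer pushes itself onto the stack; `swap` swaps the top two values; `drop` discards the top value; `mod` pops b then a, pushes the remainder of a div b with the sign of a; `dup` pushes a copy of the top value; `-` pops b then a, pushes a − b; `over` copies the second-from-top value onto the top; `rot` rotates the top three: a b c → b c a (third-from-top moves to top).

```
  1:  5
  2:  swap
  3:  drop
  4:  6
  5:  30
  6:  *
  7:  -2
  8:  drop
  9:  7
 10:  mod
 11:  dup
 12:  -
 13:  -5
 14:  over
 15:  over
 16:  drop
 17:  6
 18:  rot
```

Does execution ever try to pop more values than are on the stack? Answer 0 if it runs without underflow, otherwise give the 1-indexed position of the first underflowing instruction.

2

5 → 5
swap  — needs 2 operands, stack has 1 → underflow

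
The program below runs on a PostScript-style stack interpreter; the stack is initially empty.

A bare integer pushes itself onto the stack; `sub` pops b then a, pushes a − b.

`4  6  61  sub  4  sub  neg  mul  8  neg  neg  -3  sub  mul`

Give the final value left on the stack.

2596

4   : [4]
6   : [4, 6]
61  : [4, 6, 61]
sub : [4, -55]
4   : [4, -55, 4]
sub : [4, -59]
neg : [4, 59]
mul : [236]
8   : [236, 8]
neg : [236, -8]
neg : [236, 8]
-3  : [236, 8, -3]
sub : [236, 11]
mul : [2596]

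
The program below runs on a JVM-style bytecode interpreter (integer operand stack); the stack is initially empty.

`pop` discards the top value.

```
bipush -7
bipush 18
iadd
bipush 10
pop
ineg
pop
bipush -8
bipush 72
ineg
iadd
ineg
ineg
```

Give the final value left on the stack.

bipush -7 : -7
bipush 18 : -7 18
iadd      : 11
bipush 10 : 11 10
pop       : 11
ineg      : -11
pop       : (empty)
bipush -8 : -8
bipush 72 : -8 72
ineg      : -8 -72
iadd      : -80
ineg      : 80
ineg      : -80

-80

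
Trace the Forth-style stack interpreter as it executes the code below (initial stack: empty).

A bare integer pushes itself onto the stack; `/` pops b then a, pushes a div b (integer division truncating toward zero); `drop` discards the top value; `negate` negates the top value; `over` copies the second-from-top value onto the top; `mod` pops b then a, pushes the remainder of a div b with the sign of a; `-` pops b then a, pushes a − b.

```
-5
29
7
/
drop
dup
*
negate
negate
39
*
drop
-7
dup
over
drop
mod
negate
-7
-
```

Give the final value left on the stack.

-5     → [-5]
29     → [-5, 29]
7      → [-5, 29, 7]
/      → [-5, 4]
drop   → [-5]
dup    → [-5, -5]
*      → [25]
negate → [-25]
negate → [25]
39     → [25, 39]
*      → [975]
drop   → []
-7     → [-7]
dup    → [-7, -7]
over   → [-7, -7, -7]
drop   → [-7, -7]
mod    → [0]
negate → [0]
-7     → [0, -7]
-      → [7]

7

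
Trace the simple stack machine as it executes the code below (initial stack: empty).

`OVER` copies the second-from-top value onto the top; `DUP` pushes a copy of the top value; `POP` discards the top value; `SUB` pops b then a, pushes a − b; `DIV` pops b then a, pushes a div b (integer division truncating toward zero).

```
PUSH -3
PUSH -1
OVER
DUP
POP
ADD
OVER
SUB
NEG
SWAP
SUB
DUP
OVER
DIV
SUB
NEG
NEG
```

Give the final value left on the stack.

PUSH -3 : [-3]
PUSH -1 : [-3, -1]
OVER    : [-3, -1, -3]
DUP     : [-3, -1, -3, -3]
POP     : [-3, -1, -3]
ADD     : [-3, -4]
OVER    : [-3, -4, -3]
SUB     : [-3, -1]
NEG     : [-3, 1]
SWAP    : [1, -3]
SUB     : [4]
DUP     : [4, 4]
OVER    : [4, 4, 4]
DIV     : [4, 1]
SUB     : [3]
NEG     : [-3]
NEG     : [3]

3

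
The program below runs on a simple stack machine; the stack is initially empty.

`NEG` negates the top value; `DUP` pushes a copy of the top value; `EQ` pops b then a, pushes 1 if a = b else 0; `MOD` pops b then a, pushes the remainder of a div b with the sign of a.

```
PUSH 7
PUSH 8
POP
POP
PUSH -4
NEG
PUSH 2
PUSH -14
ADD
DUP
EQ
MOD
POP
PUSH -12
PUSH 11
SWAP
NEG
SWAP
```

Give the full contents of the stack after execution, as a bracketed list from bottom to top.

PUSH 7    [7]
PUSH 8    [7, 8]
POP       [7]
POP       []
PUSH -4   [-4]
NEG       [4]
PUSH 2    [4, 2]
PUSH -14  [4, 2, -14]
ADD       [4, -12]
DUP       [4, -12, -12]
EQ        [4, 1]
MOD       [0]
POP       []
PUSH -12  [-12]
PUSH 11   [-12, 11]
SWAP      [11, -12]
NEG       [11, 12]
SWAP      [12, 11]

[12, 11]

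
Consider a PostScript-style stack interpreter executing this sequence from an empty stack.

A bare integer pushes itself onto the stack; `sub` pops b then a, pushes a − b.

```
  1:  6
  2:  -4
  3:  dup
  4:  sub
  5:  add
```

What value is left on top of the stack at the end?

6   -> [6]
-4  -> [6, -4]
dup -> [6, -4, -4]
sub -> [6, 0]
add -> [6]

6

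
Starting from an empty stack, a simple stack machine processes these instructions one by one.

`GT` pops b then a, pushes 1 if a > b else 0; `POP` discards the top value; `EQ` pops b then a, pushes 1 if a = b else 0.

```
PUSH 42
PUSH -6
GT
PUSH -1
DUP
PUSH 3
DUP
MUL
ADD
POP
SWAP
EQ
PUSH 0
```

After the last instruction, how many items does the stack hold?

2

PUSH 42  42
PUSH -6  42 -6
GT       1
PUSH -1  1 -1
DUP      1 -1 -1
PUSH 3   1 -1 -1 3
DUP      1 -1 -1 3 3
MUL      1 -1 -1 9
ADD      1 -1 8
POP      1 -1
SWAP     -1 1
EQ       0
PUSH 0   0 0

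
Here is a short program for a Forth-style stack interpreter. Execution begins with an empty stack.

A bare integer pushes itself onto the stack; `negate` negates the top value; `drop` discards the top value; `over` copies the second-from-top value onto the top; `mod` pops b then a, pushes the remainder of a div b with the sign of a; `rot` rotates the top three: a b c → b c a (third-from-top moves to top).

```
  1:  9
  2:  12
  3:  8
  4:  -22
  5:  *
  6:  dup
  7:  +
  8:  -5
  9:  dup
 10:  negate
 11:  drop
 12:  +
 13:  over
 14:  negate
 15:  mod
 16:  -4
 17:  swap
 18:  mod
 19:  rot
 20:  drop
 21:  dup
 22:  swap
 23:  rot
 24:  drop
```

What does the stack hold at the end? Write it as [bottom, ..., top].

9      : 9
12     : 9 12
8      : 9 12 8
-22    : 9 12 8 -22
*      : 9 12 -176
dup    : 9 12 -176 -176
+      : 9 12 -352
-5     : 9 12 -352 -5
dup    : 9 12 -352 -5 -5
negate : 9 12 -352 -5 5
drop   : 9 12 -352 -5
+      : 9 12 -357
over   : 9 12 -357 12
negate : 9 12 -357 -12
mod    : 9 12 -9
-4     : 9 12 -9 -4
swap   : 9 12 -4 -9
mod    : 9 12 -4
rot    : 12 -4 9
drop   : 12 -4
dup    : 12 -4 -4
swap   : 12 -4 -4
rot    : -4 -4 12
drop   : -4 -4

[-4, -4]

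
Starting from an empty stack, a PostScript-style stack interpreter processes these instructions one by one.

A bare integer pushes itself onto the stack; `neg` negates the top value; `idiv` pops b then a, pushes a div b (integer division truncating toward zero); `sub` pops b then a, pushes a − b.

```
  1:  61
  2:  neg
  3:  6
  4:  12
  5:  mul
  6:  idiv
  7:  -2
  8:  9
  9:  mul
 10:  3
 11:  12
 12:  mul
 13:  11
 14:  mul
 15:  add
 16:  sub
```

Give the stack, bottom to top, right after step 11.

61    61
neg   -61
6     -61 6
12    -61 6 12
mul   -61 72
idiv  0
-2    0 -2
9     0 -2 9
mul   0 -18
3     0 -18 3
12    0 -18 3 12

[0, -18, 3, 12]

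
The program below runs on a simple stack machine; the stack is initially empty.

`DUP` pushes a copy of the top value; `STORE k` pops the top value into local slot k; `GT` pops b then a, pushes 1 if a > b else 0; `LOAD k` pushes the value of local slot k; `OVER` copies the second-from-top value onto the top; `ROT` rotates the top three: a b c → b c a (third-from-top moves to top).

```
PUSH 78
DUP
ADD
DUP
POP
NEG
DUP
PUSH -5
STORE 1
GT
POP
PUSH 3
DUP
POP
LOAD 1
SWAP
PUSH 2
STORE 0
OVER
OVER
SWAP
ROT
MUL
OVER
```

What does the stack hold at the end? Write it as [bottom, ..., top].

[-5, 3, -15, 3]

PUSH 78 : 78
DUP     : 78 78
ADD     : 156
DUP     : 156 156
POP     : 156
NEG     : -156
DUP     : -156 -156
PUSH -5 : -156 -156 -5
STORE 1 : -156 -156
GT      : 0
POP     : (empty)
PUSH 3  : 3
DUP     : 3 3
POP     : 3
LOAD 1  : 3 -5
SWAP    : -5 3
PUSH 2  : -5 3 2
STORE 0 : -5 3
OVER    : -5 3 -5
OVER    : -5 3 -5 3
SWAP    : -5 3 3 -5
ROT     : -5 3 -5 3
MUL     : -5 3 -15
OVER    : -5 3 -15 3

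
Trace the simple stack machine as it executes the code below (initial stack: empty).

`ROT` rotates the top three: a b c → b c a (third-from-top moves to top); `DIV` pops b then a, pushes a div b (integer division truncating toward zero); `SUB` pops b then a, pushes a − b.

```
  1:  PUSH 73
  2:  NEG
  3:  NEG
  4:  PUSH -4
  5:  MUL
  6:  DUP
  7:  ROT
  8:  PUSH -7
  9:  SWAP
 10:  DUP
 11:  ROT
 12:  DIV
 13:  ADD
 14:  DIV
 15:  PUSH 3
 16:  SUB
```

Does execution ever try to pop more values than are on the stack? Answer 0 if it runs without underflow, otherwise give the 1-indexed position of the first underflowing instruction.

7

PUSH 73  73
NEG      -73
NEG      73
PUSH -4  73 -4
MUL      -292
DUP      -292 -292
ROT  — needs 3 operands, stack has 2 → underflow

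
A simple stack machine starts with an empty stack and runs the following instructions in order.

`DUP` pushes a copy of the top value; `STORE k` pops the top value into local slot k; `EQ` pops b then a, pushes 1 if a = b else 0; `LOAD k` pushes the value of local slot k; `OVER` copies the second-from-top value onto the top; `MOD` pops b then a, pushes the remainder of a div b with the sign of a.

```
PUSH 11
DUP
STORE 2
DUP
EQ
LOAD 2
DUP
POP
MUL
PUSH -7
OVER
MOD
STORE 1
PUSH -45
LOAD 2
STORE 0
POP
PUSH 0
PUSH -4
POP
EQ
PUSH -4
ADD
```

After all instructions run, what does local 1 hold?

-7

PUSH 11  -> 11
DUP      -> 11 11
STORE 2  -> 11
DUP      -> 11 11
EQ       -> 1
LOAD 2   -> 1 11
DUP      -> 1 11 11
POP      -> 1 11
MUL      -> 11
PUSH -7  -> 11 -7
OVER     -> 11 -7 11
MOD      -> 11 -7
STORE 1  -> 11
PUSH -45 -> 11 -45
LOAD 2   -> 11 -45 11
STORE 0  -> 11 -45
POP      -> 11
PUSH 0   -> 11 0
PUSH -4  -> 11 0 -4
POP      -> 11 0
EQ       -> 0
PUSH -4  -> 0 -4
ADD      -> -4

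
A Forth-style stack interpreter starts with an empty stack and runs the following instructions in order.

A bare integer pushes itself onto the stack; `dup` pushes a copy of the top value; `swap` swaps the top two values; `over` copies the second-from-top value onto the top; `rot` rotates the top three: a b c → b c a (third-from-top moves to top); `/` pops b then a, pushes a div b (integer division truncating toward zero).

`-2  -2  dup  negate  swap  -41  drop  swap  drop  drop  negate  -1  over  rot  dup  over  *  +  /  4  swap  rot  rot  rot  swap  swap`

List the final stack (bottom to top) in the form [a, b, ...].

-2     : [-2]
-2     : [-2, -2]
dup    : [-2, -2, -2]
negate : [-2, -2, 2]
swap   : [-2, 2, -2]
-41    : [-2, 2, -2, -41]
drop   : [-2, 2, -2]
swap   : [-2, -2, 2]
drop   : [-2, -2]
drop   : [-2]
negate : [2]
-1     : [2, -1]
over   : [2, -1, 2]
rot    : [-1, 2, 2]
dup    : [-1, 2, 2, 2]
over   : [-1, 2, 2, 2, 2]
*      : [-1, 2, 2, 4]
+      : [-1, 2, 6]
/      : [-1, 0]
4      : [-1, 0, 4]
swap   : [-1, 4, 0]
rot    : [4, 0, -1]
rot    : [0, -1, 4]
rot    : [-1, 4, 0]
swap   : [-1, 0, 4]
swap   : [-1, 4, 0]

[-1, 4, 0]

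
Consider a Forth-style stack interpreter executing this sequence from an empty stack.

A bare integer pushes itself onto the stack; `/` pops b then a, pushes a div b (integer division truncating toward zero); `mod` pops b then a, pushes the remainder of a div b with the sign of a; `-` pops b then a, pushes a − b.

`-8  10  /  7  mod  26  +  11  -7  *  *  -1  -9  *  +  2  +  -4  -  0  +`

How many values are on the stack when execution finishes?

-8  → -8
10  → -8 10
/   → 0
7   → 0 7
mod → 0
26  → 0 26
+   → 26
11  → 26 11
-7  → 26 11 -7
*   → 26 -77
*   → -2002
-1  → -2002 -1
-9  → -2002 -1 -9
*   → -2002 9
+   → -1993
2   → -1993 2
+   → -1991
-4  → -1991 -4
-   → -1987
0   → -1987 0
+   → -1987

1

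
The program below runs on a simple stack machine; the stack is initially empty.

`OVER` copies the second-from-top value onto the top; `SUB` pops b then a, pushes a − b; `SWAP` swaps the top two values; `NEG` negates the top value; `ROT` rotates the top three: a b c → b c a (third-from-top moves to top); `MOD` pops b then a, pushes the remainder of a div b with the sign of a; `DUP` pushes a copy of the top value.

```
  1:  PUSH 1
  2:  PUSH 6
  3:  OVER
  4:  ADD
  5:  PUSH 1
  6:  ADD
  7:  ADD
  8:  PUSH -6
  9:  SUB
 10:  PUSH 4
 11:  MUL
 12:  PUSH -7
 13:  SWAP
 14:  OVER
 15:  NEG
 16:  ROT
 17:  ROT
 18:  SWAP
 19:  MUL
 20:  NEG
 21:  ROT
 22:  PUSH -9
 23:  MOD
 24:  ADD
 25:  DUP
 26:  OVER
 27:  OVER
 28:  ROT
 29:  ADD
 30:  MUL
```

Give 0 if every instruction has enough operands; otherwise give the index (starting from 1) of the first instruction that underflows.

21

PUSH 1   1
PUSH 6   1 6
OVER     1 6 1
ADD      1 7
PUSH 1   1 7 1
ADD      1 8
ADD      9
PUSH -6  9 -6
SUB      15
PUSH 4   15 4
MUL      60
PUSH -7  60 -7
SWAP     -7 60
OVER     -7 60 -7
NEG      -7 60 7
ROT      60 7 -7
ROT      7 -7 60
SWAP     7 60 -7
MUL      7 -420
NEG      7 420
ROT  — needs 3 operands, stack has 2 → underflow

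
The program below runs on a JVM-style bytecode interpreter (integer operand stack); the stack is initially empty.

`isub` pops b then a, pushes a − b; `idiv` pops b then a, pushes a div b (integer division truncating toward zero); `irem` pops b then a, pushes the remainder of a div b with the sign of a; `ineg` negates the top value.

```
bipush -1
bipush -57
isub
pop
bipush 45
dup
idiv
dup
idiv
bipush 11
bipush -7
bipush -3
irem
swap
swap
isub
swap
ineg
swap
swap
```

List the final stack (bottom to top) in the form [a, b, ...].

bipush -1   -1
bipush -57  -1 -57
isub        56
pop         (empty)
bipush 45   45
dup         45 45
idiv        1
dup         1 1
idiv        1
bipush 11   1 11
bipush -7   1 11 -7
bipush -3   1 11 -7 -3
irem        1 11 -1
swap        1 -1 11
swap        1 11 -1
isub        1 12
swap        12 1
ineg        12 -1
swap        -1 12
swap        12 -1

[12, -1]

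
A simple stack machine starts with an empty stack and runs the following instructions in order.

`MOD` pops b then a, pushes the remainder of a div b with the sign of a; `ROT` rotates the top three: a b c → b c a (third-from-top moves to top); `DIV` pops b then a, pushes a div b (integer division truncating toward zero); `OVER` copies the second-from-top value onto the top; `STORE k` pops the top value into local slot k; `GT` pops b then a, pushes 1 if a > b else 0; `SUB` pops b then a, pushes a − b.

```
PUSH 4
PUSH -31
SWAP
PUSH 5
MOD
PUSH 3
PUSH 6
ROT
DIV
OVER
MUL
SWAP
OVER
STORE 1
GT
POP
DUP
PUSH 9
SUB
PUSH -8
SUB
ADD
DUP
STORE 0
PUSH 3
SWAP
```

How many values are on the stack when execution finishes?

2

PUSH 4    [4]
PUSH -31  [4, -31]
SWAP      [-31, 4]
PUSH 5    [-31, 4, 5]
MOD       [-31, 4]
PUSH 3    [-31, 4, 3]
PUSH 6    [-31, 4, 3, 6]
ROT       [-31, 3, 6, 4]
DIV       [-31, 3, 1]
OVER      [-31, 3, 1, 3]
MUL       [-31, 3, 3]
SWAP      [-31, 3, 3]
OVER      [-31, 3, 3, 3]
STORE 1   [-31, 3, 3]
GT        [-31, 0]
POP       [-31]
DUP       [-31, -31]
PUSH 9    [-31, -31, 9]
SUB       [-31, -40]
PUSH -8   [-31, -40, -8]
SUB       [-31, -32]
ADD       [-63]
DUP       [-63, -63]
STORE 0   [-63]
PUSH 3    [-63, 3]
SWAP      [3, -63]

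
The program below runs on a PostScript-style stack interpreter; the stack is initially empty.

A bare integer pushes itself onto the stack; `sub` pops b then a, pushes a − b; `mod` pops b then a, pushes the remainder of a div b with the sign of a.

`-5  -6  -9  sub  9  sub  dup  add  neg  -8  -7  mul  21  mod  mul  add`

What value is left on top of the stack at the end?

-5  : -5
-6  : -5 -6
-9  : -5 -6 -9
sub : -5 3
9   : -5 3 9
sub : -5 -6
dup : -5 -6 -6
add : -5 -12
neg : -5 12
-8  : -5 12 -8
-7  : -5 12 -8 -7
mul : -5 12 56
21  : -5 12 56 21
mod : -5 12 14
mul : -5 168
add : 163

163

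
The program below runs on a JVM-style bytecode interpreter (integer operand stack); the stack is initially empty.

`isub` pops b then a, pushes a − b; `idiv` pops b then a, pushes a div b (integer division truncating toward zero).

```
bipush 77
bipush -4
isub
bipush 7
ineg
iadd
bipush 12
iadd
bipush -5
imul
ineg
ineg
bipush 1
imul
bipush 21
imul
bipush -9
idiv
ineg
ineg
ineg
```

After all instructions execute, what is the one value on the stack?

-1003

bipush 77 : 77
bipush -4 : 77 -4
isub      : 81
bipush 7  : 81 7
ineg      : 81 -7
iadd      : 74
bipush 12 : 74 12
iadd      : 86
bipush -5 : 86 -5
imul      : -430
ineg      : 430
ineg      : -430
bipush 1  : -430 1
imul      : -430
bipush 21 : -430 21
imul      : -9030
bipush -9 : -9030 -9
idiv      : 1003
ineg      : -1003
ineg      : 1003
ineg      : -1003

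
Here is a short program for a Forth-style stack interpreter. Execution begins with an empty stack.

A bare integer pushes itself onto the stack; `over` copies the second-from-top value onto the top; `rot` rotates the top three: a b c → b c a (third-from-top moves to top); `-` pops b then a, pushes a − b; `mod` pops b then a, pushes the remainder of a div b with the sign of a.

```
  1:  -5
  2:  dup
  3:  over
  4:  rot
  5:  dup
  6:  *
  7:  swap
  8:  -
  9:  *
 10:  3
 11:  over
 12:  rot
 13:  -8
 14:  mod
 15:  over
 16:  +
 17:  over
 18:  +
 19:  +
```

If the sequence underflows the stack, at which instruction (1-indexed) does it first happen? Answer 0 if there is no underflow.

-5   → -5
dup  → -5 -5
over → -5 -5 -5
rot  → -5 -5 -5
dup  → -5 -5 -5 -5
*    → -5 -5 25
swap → -5 25 -5
-    → -5 30
*    → -150
3    → -150 3
over → -150 3 -150
rot  → 3 -150 -150
-8   → 3 -150 -150 -8
mod  → 3 -150 -6
over → 3 -150 -6 -150
+    → 3 -150 -156
over → 3 -150 -156 -150
+    → 3 -150 -306
+    → 3 -456

0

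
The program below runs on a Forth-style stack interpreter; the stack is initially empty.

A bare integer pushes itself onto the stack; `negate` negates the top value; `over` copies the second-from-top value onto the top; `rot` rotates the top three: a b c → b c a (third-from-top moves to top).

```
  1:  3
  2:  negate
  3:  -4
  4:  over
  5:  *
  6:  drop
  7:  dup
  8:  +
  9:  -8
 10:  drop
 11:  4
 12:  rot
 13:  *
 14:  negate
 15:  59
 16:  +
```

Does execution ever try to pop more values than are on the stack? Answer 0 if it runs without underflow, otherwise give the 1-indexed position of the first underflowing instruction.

12

3       [3]
negate  [-3]
-4      [-3, -4]
over    [-3, -4, -3]
*       [-3, 12]
drop    [-3]
dup     [-3, -3]
+       [-6]
-8      [-6, -8]
drop    [-6]
4       [-6, 4]
rot  — needs 3 operands, stack has 2 → underflow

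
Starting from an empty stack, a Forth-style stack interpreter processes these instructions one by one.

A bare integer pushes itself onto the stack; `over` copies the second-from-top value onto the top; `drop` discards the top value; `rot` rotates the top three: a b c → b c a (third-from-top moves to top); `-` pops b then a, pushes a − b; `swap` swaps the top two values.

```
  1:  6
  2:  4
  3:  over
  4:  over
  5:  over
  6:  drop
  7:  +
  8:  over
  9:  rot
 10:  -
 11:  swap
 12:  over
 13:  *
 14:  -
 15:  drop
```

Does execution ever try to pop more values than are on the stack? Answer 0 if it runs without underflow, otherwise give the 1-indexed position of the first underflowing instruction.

0

6    → 6
4    → 6 4
over → 6 4 6
over → 6 4 6 4
over → 6 4 6 4 6
drop → 6 4 6 4
+    → 6 4 10
over → 6 4 10 4
rot  → 6 10 4 4
-    → 6 10 0
swap → 6 0 10
over → 6 0 10 0
*    → 6 0 0
-    → 6 0
drop → 6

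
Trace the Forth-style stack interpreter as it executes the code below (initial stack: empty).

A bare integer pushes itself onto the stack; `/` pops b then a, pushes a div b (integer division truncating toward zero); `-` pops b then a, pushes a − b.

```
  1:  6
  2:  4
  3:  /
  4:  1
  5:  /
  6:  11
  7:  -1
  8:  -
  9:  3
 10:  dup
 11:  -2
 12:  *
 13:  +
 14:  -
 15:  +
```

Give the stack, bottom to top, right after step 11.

[1, 12, 3, 3, -2]

6    6
4    6 4
/    1
1    1 1
/    1
11   1 11
-1   1 11 -1
-    1 12
3    1 12 3
dup  1 12 3 3
-2   1 12 3 3 -2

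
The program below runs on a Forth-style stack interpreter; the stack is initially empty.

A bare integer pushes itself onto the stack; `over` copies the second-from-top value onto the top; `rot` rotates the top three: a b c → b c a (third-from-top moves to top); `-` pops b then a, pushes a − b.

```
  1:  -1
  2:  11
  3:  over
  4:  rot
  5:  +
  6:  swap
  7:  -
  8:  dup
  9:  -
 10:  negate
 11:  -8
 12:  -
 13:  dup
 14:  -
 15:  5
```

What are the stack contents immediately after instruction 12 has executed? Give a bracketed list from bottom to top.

-1     : -1
11     : -1 11
over   : -1 11 -1
rot    : 11 -1 -1
+      : 11 -2
swap   : -2 11
-      : -13
dup    : -13 -13
-      : 0
negate : 0
-8     : 0 -8
-      : 8

[8]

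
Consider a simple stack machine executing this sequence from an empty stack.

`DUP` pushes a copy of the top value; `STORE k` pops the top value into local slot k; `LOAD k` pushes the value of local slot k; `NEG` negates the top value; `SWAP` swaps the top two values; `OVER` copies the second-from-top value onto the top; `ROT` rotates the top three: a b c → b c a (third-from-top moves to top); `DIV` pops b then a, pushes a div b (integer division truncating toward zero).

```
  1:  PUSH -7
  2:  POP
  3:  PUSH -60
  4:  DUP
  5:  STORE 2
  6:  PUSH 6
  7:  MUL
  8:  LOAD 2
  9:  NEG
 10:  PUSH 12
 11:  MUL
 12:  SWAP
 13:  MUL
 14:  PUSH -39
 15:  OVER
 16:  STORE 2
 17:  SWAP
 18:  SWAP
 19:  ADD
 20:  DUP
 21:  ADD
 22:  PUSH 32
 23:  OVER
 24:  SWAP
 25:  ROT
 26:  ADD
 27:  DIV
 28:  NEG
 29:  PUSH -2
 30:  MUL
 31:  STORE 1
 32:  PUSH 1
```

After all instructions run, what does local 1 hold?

2

PUSH -7  -> -7
POP      -> (empty)
PUSH -60 -> -60
DUP      -> -60 -60
STORE 2  -> -60
PUSH 6   -> -60 6
MUL      -> -360
LOAD 2   -> -360 -60
NEG      -> -360 60
PUSH 12  -> -360 60 12
MUL      -> -360 720
SWAP     -> 720 -360
MUL      -> -259200
PUSH -39 -> -259200 -39
OVER     -> -259200 -39 -259200
STORE 2  -> -259200 -39
SWAP     -> -39 -259200
SWAP     -> -259200 -39
ADD      -> -259239
DUP      -> -259239 -259239
ADD      -> -518478
PUSH 32  -> -518478 32
OVER     -> -518478 32 -518478
SWAP     -> -518478 -518478 32
ROT      -> -518478 32 -518478
ADD      -> -518478 -518446
DIV      -> 1
NEG      -> -1
PUSH -2  -> -1 -2
MUL      -> 2
STORE 1  -> (empty)
PUSH 1   -> 1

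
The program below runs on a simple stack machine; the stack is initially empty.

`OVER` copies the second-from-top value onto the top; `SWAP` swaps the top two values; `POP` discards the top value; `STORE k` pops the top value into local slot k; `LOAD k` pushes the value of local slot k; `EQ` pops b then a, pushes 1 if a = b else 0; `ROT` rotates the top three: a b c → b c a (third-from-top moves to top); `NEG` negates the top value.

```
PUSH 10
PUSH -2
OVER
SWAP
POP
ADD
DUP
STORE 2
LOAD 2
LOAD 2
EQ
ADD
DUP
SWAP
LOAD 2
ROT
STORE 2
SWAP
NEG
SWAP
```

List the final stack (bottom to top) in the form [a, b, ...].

[-21, 20]

PUSH 10 -> 10
PUSH -2 -> 10 -2
OVER    -> 10 -2 10
SWAP    -> 10 10 -2
POP     -> 10 10
ADD     -> 20
DUP     -> 20 20
STORE 2 -> 20
LOAD 2  -> 20 20
LOAD 2  -> 20 20 20
EQ      -> 20 1
ADD     -> 21
DUP     -> 21 21
SWAP    -> 21 21
LOAD 2  -> 21 21 20
ROT     -> 21 20 21
STORE 2 -> 21 20
SWAP    -> 20 21
NEG     -> 20 -21
SWAP    -> -21 20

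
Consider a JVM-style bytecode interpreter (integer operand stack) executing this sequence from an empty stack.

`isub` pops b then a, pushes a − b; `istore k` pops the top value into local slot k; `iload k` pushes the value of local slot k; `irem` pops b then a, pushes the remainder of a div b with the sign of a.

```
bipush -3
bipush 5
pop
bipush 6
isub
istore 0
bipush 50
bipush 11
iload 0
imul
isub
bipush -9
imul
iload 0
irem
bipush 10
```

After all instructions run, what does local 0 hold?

-9

bipush -3  [-3]
bipush 5   [-3, 5]
pop        [-3]
bipush 6   [-3, 6]
isub       [-9]
istore 0   []
bipush 50  [50]
bipush 11  [50, 11]
iload 0    [50, 11, -9]
imul       [50, -99]
isub       [149]
bipush -9  [149, -9]
imul       [-1341]
iload 0    [-1341, -9]
irem       [0]
bipush 10  [0, 10]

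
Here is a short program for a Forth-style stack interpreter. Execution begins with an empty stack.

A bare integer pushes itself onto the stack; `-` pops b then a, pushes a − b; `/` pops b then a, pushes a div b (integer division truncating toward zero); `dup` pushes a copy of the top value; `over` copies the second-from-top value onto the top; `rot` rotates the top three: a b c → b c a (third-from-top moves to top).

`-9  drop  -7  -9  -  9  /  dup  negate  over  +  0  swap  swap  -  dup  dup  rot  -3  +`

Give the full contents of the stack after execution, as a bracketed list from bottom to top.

-9     : [-9]
drop   : []
-7     : [-7]
-9     : [-7, -9]
-      : [2]
9      : [2, 9]
/      : [0]
dup    : [0, 0]
negate : [0, 0]
over   : [0, 0, 0]
+      : [0, 0]
0      : [0, 0, 0]
swap   : [0, 0, 0]
swap   : [0, 0, 0]
-      : [0, 0]
dup    : [0, 0, 0]
dup    : [0, 0, 0, 0]
rot    : [0, 0, 0, 0]
-3     : [0, 0, 0, 0, -3]
+      : [0, 0, 0, -3]

[0, 0, 0, -3]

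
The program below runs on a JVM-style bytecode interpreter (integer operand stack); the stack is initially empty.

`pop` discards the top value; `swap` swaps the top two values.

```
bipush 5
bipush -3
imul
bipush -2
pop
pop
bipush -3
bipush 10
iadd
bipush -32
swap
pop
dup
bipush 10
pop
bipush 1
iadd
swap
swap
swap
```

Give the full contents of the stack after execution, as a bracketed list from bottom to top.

[-31, -32]

bipush 5   -> 5
bipush -3  -> 5 -3
imul       -> -15
bipush -2  -> -15 -2
pop        -> -15
pop        -> (empty)
bipush -3  -> -3
bipush 10  -> -3 10
iadd       -> 7
bipush -32 -> 7 -32
swap       -> -32 7
pop        -> -32
dup        -> -32 -32
bipush 10  -> -32 -32 10
pop        -> -32 -32
bipush 1   -> -32 -32 1
iadd       -> -32 -31
swap       -> -31 -32
swap       -> -32 -31
swap       -> -31 -32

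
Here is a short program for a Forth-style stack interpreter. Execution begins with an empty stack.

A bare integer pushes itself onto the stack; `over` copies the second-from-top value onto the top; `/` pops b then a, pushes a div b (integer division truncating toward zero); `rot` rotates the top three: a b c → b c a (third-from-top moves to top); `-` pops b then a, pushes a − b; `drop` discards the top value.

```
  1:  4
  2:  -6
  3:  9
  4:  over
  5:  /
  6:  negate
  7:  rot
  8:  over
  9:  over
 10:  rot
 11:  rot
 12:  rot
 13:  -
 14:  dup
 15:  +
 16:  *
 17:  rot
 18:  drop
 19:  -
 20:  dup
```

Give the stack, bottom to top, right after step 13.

[-6, 1, 4, -3]

4      → 4
-6     → 4 -6
9      → 4 -6 9
over   → 4 -6 9 -6
/      → 4 -6 -1
negate → 4 -6 1
rot    → -6 1 4
over   → -6 1 4 1
over   → -6 1 4 1 4
rot    → -6 1 1 4 4
rot    → -6 1 4 4 1
rot    → -6 1 4 1 4
-      → -6 1 4 -3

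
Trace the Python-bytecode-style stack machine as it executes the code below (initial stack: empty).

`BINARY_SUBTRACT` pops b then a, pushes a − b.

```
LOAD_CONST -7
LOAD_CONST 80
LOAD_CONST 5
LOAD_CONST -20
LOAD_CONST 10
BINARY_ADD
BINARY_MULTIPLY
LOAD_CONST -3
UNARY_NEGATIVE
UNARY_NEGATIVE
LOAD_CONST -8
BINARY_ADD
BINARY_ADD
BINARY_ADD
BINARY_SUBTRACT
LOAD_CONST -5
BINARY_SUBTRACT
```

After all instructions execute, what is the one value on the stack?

-21

LOAD_CONST -7   : [-7]
LOAD_CONST 80   : [-7, 80]
LOAD_CONST 5    : [-7, 80, 5]
LOAD_CONST -20  : [-7, 80, 5, -20]
LOAD_CONST 10   : [-7, 80, 5, -20, 10]
BINARY_ADD      : [-7, 80, 5, -10]
BINARY_MULTIPLY : [-7, 80, -50]
LOAD_CONST -3   : [-7, 80, -50, -3]
UNARY_NEGATIVE  : [-7, 80, -50, 3]
UNARY_NEGATIVE  : [-7, 80, -50, -3]
LOAD_CONST -8   : [-7, 80, -50, -3, -8]
BINARY_ADD      : [-7, 80, -50, -11]
BINARY_ADD      : [-7, 80, -61]
BINARY_ADD      : [-7, 19]
BINARY_SUBTRACT : [-26]
LOAD_CONST -5   : [-26, -5]
BINARY_SUBTRACT : [-21]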